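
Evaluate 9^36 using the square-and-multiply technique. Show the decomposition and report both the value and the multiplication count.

Computing 9^36 by squaring (build up from 9^1; each line after the first costs one multiplication):

9^1 = 9
9^2 = (9^1)^2 = 9^2 = 81
9^4 = (9^2)^2 = 81^2 = 6561
9^8 = (9^4)^2 = 6561^2 = 43046721
9^9 = 9 * 9^8 = 9 * 43046721 = 387420489
9^18 = (9^9)^2 = 387420489^2 = 150094635296999121
9^36 = (9^18)^2 = 150094635296999121^2 = 22528399544939174411840147874772641

Result: 22528399544939174411840147874772641
Multiplications needed: 6 (6 lines after 9^1)

9^36 = 22528399544939174411840147874772641. Using exponentiation by squaring, this requires 6 multiplications. The key idea: if the exponent is even, square the half-power; if odd, multiply by the base once.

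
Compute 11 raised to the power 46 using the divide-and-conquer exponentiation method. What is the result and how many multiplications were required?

Computing 11^46 by squaring (build up from 11^1; each line after the first costs one multiplication):

11^1 = 11
11^2 = (11^1)^2 = 11^2 = 121
11^4 = (11^2)^2 = 121^2 = 14641
11^5 = 11 * 11^4 = 11 * 14641 = 161051
11^10 = (11^5)^2 = 161051^2 = 25937424601
11^11 = 11 * 11^10 = 11 * 25937424601 = 285311670611
11^22 = (11^11)^2 = 285311670611^2 = 81402749386839761113321
11^23 = 11 * 11^22 = 11 * 81402749386839761113321 = 895430243255237372246531
11^46 = (11^23)^2 = 895430243255237372246531^2 = 801795320536133573571931534665380233173841533961

Result: 801795320536133573571931534665380233173841533961
Multiplications needed: 8 (8 lines after 11^1)

11^46 = 801795320536133573571931534665380233173841533961. Using exponentiation by squaring, this requires 8 multiplications. The key idea: if the exponent is even, square the half-power; if odd, multiply by the base once.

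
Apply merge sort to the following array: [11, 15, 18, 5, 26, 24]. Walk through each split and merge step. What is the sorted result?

Merge sort trace:

Split: [11, 15, 18, 5, 26, 24] -> [11, 15, 18] and [5, 26, 24]
  Split: [11, 15, 18] -> [11] and [15, 18]
    Split: [15, 18] -> [15] and [18]
    Merge: [15] + [18] -> [15, 18]
  Merge: [11] + [15, 18] -> [11, 15, 18]
  Split: [5, 26, 24] -> [5] and [26, 24]
    Split: [26, 24] -> [26] and [24]
    Merge: [26] + [24] -> [24, 26]
  Merge: [5] + [24, 26] -> [5, 24, 26]
Merge: [11, 15, 18] + [5, 24, 26] -> [5, 11, 15, 18, 24, 26]

Final sorted array: [5, 11, 15, 18, 24, 26]

The merge sort proceeds by recursively splitting the array and merging sorted halves.
After all merges, the sorted array is [5, 11, 15, 18, 24, 26].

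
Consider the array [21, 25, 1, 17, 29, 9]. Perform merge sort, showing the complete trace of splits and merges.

Merge sort trace:

Split: [21, 25, 1, 17, 29, 9] -> [21, 25, 1] and [17, 29, 9]
  Split: [21, 25, 1] -> [21] and [25, 1]
    Split: [25, 1] -> [25] and [1]
    Merge: [25] + [1] -> [1, 25]
  Merge: [21] + [1, 25] -> [1, 21, 25]
  Split: [17, 29, 9] -> [17] and [29, 9]
    Split: [29, 9] -> [29] and [9]
    Merge: [29] + [9] -> [9, 29]
  Merge: [17] + [9, 29] -> [9, 17, 29]
Merge: [1, 21, 25] + [9, 17, 29] -> [1, 9, 17, 21, 25, 29]

Final sorted array: [1, 9, 17, 21, 25, 29]

The merge sort proceeds by recursively splitting the array and merging sorted halves.
After all merges, the sorted array is [1, 9, 17, 21, 25, 29].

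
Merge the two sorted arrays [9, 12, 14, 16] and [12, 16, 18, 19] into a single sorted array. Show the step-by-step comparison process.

Merging process:

Compare 9 vs 12: take 9 from left. Merged: [9]
Compare 12 vs 12: take 12 from left. Merged: [9, 12]
Compare 14 vs 12: take 12 from right. Merged: [9, 12, 12]
Compare 14 vs 16: take 14 from left. Merged: [9, 12, 12, 14]
Compare 16 vs 16: take 16 from left. Merged: [9, 12, 12, 14, 16]
Append remaining from right: [16, 18, 19]. Merged: [9, 12, 12, 14, 16, 16, 18, 19]

Final merged array: [9, 12, 12, 14, 16, 16, 18, 19]
Total comparisons: 5

The merged array is [9, 12, 12, 14, 16, 16, 18, 19], requiring 5 comparisons. The merge step runs in O(n) time where n is the total number of elements.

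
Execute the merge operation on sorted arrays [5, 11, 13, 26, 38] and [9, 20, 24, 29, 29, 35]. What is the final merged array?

Merging process:

Compare 5 vs 9: take 5 from left. Merged: [5]
Compare 11 vs 9: take 9 from right. Merged: [5, 9]
Compare 11 vs 20: take 11 from left. Merged: [5, 9, 11]
Compare 13 vs 20: take 13 from left. Merged: [5, 9, 11, 13]
Compare 26 vs 20: take 20 from right. Merged: [5, 9, 11, 13, 20]
Compare 26 vs 24: take 24 from right. Merged: [5, 9, 11, 13, 20, 24]
Compare 26 vs 29: take 26 from left. Merged: [5, 9, 11, 13, 20, 24, 26]
Compare 38 vs 29: take 29 from right. Merged: [5, 9, 11, 13, 20, 24, 26, 29]
Compare 38 vs 29: take 29 from right. Merged: [5, 9, 11, 13, 20, 24, 26, 29, 29]
Compare 38 vs 35: take 35 from right. Merged: [5, 9, 11, 13, 20, 24, 26, 29, 29, 35]
Append remaining from left: [38]. Merged: [5, 9, 11, 13, 20, 24, 26, 29, 29, 35, 38]

Final merged array: [5, 9, 11, 13, 20, 24, 26, 29, 29, 35, 38]
Total comparisons: 10

The merged array is [5, 9, 11, 13, 20, 24, 26, 29, 29, 35, 38], requiring 10 comparisons. The merge step runs in O(n) time where n is the total number of elements.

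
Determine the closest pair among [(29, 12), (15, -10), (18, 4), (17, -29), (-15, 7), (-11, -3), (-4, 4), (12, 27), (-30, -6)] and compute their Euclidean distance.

Computing all pairwise distances among 9 points:

d((29, 12), (15, -10)) = 26.0768
d((29, 12), (18, 4)) = 13.6015
d((29, 12), (17, -29)) = 42.72
d((29, 12), (-15, 7)) = 44.2832
d((29, 12), (-11, -3)) = 42.72
d((29, 12), (-4, 4)) = 33.9559
d((29, 12), (12, 27)) = 22.6716
d((29, 12), (-30, -6)) = 61.6847
d((15, -10), (18, 4)) = 14.3178
d((15, -10), (17, -29)) = 19.105
d((15, -10), (-15, 7)) = 34.4819
d((15, -10), (-11, -3)) = 26.9258
d((15, -10), (-4, 4)) = 23.6008
d((15, -10), (12, 27)) = 37.1214
d((15, -10), (-30, -6)) = 45.1774
d((18, 4), (17, -29)) = 33.0151
d((18, 4), (-15, 7)) = 33.1361
d((18, 4), (-11, -3)) = 29.8329
d((18, 4), (-4, 4)) = 22.0
d((18, 4), (12, 27)) = 23.7697
d((18, 4), (-30, -6)) = 49.0306
d((17, -29), (-15, 7)) = 48.1664
d((17, -29), (-11, -3)) = 38.2099
d((17, -29), (-4, 4)) = 39.1152
d((17, -29), (12, 27)) = 56.2228
d((17, -29), (-30, -6)) = 52.3259
d((-15, 7), (-11, -3)) = 10.7703
d((-15, 7), (-4, 4)) = 11.4018
d((-15, 7), (12, 27)) = 33.6006
d((-15, 7), (-30, -6)) = 19.8494
d((-11, -3), (-4, 4)) = 9.8995 <-- minimum
d((-11, -3), (12, 27)) = 37.8021
d((-11, -3), (-30, -6)) = 19.2354
d((-4, 4), (12, 27)) = 28.0179
d((-4, 4), (-30, -6)) = 27.8568
d((12, 27), (-30, -6)) = 53.4135

Closest pair: (-11, -3) and (-4, 4) with distance 9.8995

The closest pair is (-11, -3) and (-4, 4) with Euclidean distance 9.8995. For 9 points, brute-force pairwise comparison is shown above. For large n, the divide-and-conquer algorithm (sort by x, recurse on halves, check the dividing strip) achieves O(n log n).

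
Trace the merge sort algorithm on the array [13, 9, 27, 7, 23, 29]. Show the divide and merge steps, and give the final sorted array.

Merge sort trace:

Split: [13, 9, 27, 7, 23, 29] -> [13, 9, 27] and [7, 23, 29]
  Split: [13, 9, 27] -> [13] and [9, 27]
    Split: [9, 27] -> [9] and [27]
    Merge: [9] + [27] -> [9, 27]
  Merge: [13] + [9, 27] -> [9, 13, 27]
  Split: [7, 23, 29] -> [7] and [23, 29]
    Split: [23, 29] -> [23] and [29]
    Merge: [23] + [29] -> [23, 29]
  Merge: [7] + [23, 29] -> [7, 23, 29]
Merge: [9, 13, 27] + [7, 23, 29] -> [7, 9, 13, 23, 27, 29]

Final sorted array: [7, 9, 13, 23, 27, 29]

The merge sort proceeds by recursively splitting the array and merging sorted halves.
After all merges, the sorted array is [7, 9, 13, 23, 27, 29].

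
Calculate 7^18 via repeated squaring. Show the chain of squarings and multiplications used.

Computing 7^18 by squaring (build up from 7^1; each line after the first costs one multiplication):

7^1 = 7
7^2 = (7^1)^2 = 7^2 = 49
7^4 = (7^2)^2 = 49^2 = 2401
7^8 = (7^4)^2 = 2401^2 = 5764801
7^9 = 7 * 7^8 = 7 * 5764801 = 40353607
7^18 = (7^9)^2 = 40353607^2 = 1628413597910449

Result: 1628413597910449
Multiplications needed: 5 (5 lines after 7^1)

7^18 = 1628413597910449. Using exponentiation by squaring, this requires 5 multiplications. The key idea: if the exponent is even, square the half-power; if odd, multiply by the base once.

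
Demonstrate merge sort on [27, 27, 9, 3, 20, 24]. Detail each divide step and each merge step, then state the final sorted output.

Merge sort trace:

Split: [27, 27, 9, 3, 20, 24] -> [27, 27, 9] and [3, 20, 24]
  Split: [27, 27, 9] -> [27] and [27, 9]
    Split: [27, 9] -> [27] and [9]
    Merge: [27] + [9] -> [9, 27]
  Merge: [27] + [9, 27] -> [9, 27, 27]
  Split: [3, 20, 24] -> [3] and [20, 24]
    Split: [20, 24] -> [20] and [24]
    Merge: [20] + [24] -> [20, 24]
  Merge: [3] + [20, 24] -> [3, 20, 24]
Merge: [9, 27, 27] + [3, 20, 24] -> [3, 9, 20, 24, 27, 27]

Final sorted array: [3, 9, 20, 24, 27, 27]

The merge sort proceeds by recursively splitting the array and merging sorted halves.
After all merges, the sorted array is [3, 9, 20, 24, 27, 27].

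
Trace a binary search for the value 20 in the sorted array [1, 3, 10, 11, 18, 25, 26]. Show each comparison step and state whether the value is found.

Binary search for 20 in [1, 3, 10, 11, 18, 25, 26]:

lo=0, hi=6, mid=3, arr[mid]=11 -> 11 < 20, search right half
lo=4, hi=6, mid=5, arr[mid]=25 -> 25 > 20, search left half
lo=4, hi=4, mid=4, arr[mid]=18 -> 18 < 20, search right half
lo=5 > hi=4, target 20 not found

Binary search determines that 20 is not in the array after 3 comparisons. The search space was exhausted without finding the target.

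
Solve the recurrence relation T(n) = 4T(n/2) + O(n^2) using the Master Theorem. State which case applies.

Master Theorem for T(n) = 4T(n/2) + O(n^2):

a = 4, b = 2, c = 2
log_b(a) = log_2(4) = 2.0000

Case 2: c = 2 = log_2(4) = 2.0000
T(n) = O(n^2 log n) = O(n^2 log n)

For T(n) = 4T(n/2) + O(n^2): log_2(4) = 2.0000. This is Case 2 of the Master Theorem (c = log_b(a), equal work at all levels), giving O(n^2 log n).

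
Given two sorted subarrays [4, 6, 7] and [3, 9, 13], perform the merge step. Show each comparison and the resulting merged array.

Merging process:

Compare 4 vs 3: take 3 from right. Merged: [3]
Compare 4 vs 9: take 4 from left. Merged: [3, 4]
Compare 6 vs 9: take 6 from left. Merged: [3, 4, 6]
Compare 7 vs 9: take 7 from left. Merged: [3, 4, 6, 7]
Append remaining from right: [9, 13]. Merged: [3, 4, 6, 7, 9, 13]

Final merged array: [3, 4, 6, 7, 9, 13]
Total comparisons: 4

The merged array is [3, 4, 6, 7, 9, 13], requiring 4 comparisons. The merge step runs in O(n) time where n is the total number of elements.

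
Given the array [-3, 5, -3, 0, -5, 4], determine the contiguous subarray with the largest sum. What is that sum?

Using Kadane's algorithm on [-3, 5, -3, 0, -5, 4]:

Scanning through the array:
Position 1 (value 5): max_ending_here = 5, max_so_far = 5
Position 2 (value -3): max_ending_here = 2, max_so_far = 5
Position 3 (value 0): max_ending_here = 2, max_so_far = 5
Position 4 (value -5): max_ending_here = -3, max_so_far = 5
Position 5 (value 4): max_ending_here = 4, max_so_far = 5

Maximum subarray: [5]
Maximum sum: 5

The maximum subarray is [5] with sum 5. This subarray runs from index 1 to index 1.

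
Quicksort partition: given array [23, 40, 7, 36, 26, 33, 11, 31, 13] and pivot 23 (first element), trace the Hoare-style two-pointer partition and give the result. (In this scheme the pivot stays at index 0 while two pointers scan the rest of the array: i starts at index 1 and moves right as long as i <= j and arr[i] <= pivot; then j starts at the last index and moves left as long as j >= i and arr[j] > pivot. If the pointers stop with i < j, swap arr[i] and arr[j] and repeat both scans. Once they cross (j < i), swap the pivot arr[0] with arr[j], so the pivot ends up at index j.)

Hoare-style two-pointer partition with pivot = 23:

Initial array: [23, 40, 7, 36, 26, 33, 11, 31, 13]

Pointers start at i = 1, j = 8.
i stops at index 1 (arr[1]=40 > 23), j stops at index 8 (arr[8]=13 <= 23): swap arr[1] and arr[8], array becomes [23, 13, 7, 36, 26, 33, 11, 31, 40]
i stops at index 3 (arr[3]=36 > 23), j stops at index 6 (arr[6]=11 <= 23): swap arr[3] and arr[6], array becomes [23, 13, 7, 11, 26, 33, 36, 31, 40]
i ends at 4, j ends at 3: the pointers have crossed (j < i), so scanning stops.

Swap pivot arr[0] with arr[3] to place pivot at position 3: [11, 13, 7, 23, 26, 33, 36, 31, 40]
Pivot position: 3

After partitioning with pivot 23, the array becomes [11, 13, 7, 23, 26, 33, 36, 31, 40]. The pivot is placed at index 3. All elements to the left of the pivot are <= 23, and all elements to the right are > 23.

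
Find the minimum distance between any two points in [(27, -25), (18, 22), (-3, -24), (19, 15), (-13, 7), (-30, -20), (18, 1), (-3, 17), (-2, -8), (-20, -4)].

Computing all pairwise distances among 10 points:

d((27, -25), (18, 22)) = 47.8539
d((27, -25), (-3, -24)) = 30.0167
d((27, -25), (19, 15)) = 40.7922
d((27, -25), (-13, 7)) = 51.225
d((27, -25), (-30, -20)) = 57.2189
d((27, -25), (18, 1)) = 27.5136
d((27, -25), (-3, 17)) = 51.614
d((27, -25), (-2, -8)) = 33.6155
d((27, -25), (-20, -4)) = 51.4782
d((18, 22), (-3, -24)) = 50.5668
d((18, 22), (19, 15)) = 7.0711 <-- minimum
d((18, 22), (-13, 7)) = 34.4384
d((18, 22), (-30, -20)) = 63.7809
d((18, 22), (18, 1)) = 21.0
d((18, 22), (-3, 17)) = 21.587
d((18, 22), (-2, -8)) = 36.0555
d((18, 22), (-20, -4)) = 46.0435
d((-3, -24), (19, 15)) = 44.7772
d((-3, -24), (-13, 7)) = 32.573
d((-3, -24), (-30, -20)) = 27.2947
d((-3, -24), (18, 1)) = 32.6497
d((-3, -24), (-3, 17)) = 41.0
d((-3, -24), (-2, -8)) = 16.0312
d((-3, -24), (-20, -4)) = 26.2488
d((19, 15), (-13, 7)) = 32.9848
d((19, 15), (-30, -20)) = 60.2163
d((19, 15), (18, 1)) = 14.0357
d((19, 15), (-3, 17)) = 22.0907
d((19, 15), (-2, -8)) = 31.1448
d((19, 15), (-20, -4)) = 43.382
d((-13, 7), (-30, -20)) = 31.9061
d((-13, 7), (18, 1)) = 31.5753
d((-13, 7), (-3, 17)) = 14.1421
d((-13, 7), (-2, -8)) = 18.6011
d((-13, 7), (-20, -4)) = 13.0384
d((-30, -20), (18, 1)) = 52.3927
d((-30, -20), (-3, 17)) = 45.8039
d((-30, -20), (-2, -8)) = 30.4631
d((-30, -20), (-20, -4)) = 18.868
d((18, 1), (-3, 17)) = 26.4008
d((18, 1), (-2, -8)) = 21.9317
d((18, 1), (-20, -4)) = 38.3275
d((-3, 17), (-2, -8)) = 25.02
d((-3, 17), (-20, -4)) = 27.0185
d((-2, -8), (-20, -4)) = 18.4391

Closest pair: (18, 22) and (19, 15) with distance 7.0711

The closest pair is (18, 22) and (19, 15) with Euclidean distance 7.0711. For 10 points, brute-force pairwise comparison is shown above. For large n, the divide-and-conquer algorithm (sort by x, recurse on halves, check the dividing strip) achieves O(n log n).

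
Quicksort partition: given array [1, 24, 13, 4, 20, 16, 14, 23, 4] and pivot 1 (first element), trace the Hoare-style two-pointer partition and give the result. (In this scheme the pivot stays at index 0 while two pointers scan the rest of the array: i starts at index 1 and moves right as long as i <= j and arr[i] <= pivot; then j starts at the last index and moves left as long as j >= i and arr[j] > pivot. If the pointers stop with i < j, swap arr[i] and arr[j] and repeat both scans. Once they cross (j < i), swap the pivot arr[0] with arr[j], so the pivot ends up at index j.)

Hoare-style two-pointer partition with pivot = 1:

Initial array: [1, 24, 13, 4, 20, 16, 14, 23, 4]

Pointers start at i = 1, j = 8.
i ends at 1, j ends at 0: the pointers have crossed (j < i), so scanning stops.

j = 0, so swapping arr[0] with arr[j] leaves the pivot at position 0: [1, 24, 13, 4, 20, 16, 14, 23, 4]
Pivot position: 0

After partitioning with pivot 1, the array becomes [1, 24, 13, 4, 20, 16, 14, 23, 4]. The pivot is placed at index 0. All elements to the left of the pivot are <= 1, and all elements to the right are > 1.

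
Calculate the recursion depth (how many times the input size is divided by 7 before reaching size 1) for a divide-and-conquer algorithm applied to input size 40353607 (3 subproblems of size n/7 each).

For divide and conquer with division factor 7:

Problem sizes at each level:
Level 0: 40353607
Level 1: 5764801
Level 2: 823543
Level 3: 117649
Level 4: 16807
Level 5: 2401
Level 6: 343
Level 7: 49
Level 8: 7
Level 9: 1

The root is level 0 and the size-1 base case is level 9 (the tree spans levels 0 through 9, i.e. 10 levels counting the root), so the depth is the number of divisions: log_7(40353607) = 9

The recursion tree depth is log_7(40353607) = 9. At each level, the problem size is divided by 7, so it takes 9 divisions to reduce to a base case of size 1. The algorithm makes 3 recursive calls at each level.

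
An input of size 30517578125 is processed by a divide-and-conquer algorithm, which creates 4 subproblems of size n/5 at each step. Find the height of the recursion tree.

For divide and conquer with division factor 5:

Problem sizes at each level:
Level 0: 30517578125
Level 1: 6103515625
Level 2: 1220703125
Level 3: 244140625
Level 4: 48828125
Level 5: 9765625
Level 6: 1953125
Level 7: 390625
Level 8: 78125
Level 9: 15625
Level 10: 3125
Level 11: 625
Level 12: 125
Level 13: 25
Level 14: 5
Level 15: 1

The root is level 0 and the size-1 base case is level 15 (the tree spans levels 0 through 15, i.e. 16 levels counting the root), so the depth is the number of divisions: log_5(30517578125) = 15

The recursion tree depth is log_5(30517578125) = 15. At each level, the problem size is divided by 5, so it takes 15 divisions to reduce to a base case of size 1. The algorithm makes 4 recursive calls at each level.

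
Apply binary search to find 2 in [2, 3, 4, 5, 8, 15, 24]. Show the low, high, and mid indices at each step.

Binary search for 2 in [2, 3, 4, 5, 8, 15, 24]:

lo=0, hi=6, mid=3, arr[mid]=5 -> 5 > 2, search left half
lo=0, hi=2, mid=1, arr[mid]=3 -> 3 > 2, search left half
lo=0, hi=0, mid=0, arr[mid]=2 -> Found target at index 0!

Binary search finds 2 at index 0 after 3 comparisons. The search repeatedly halves the search space by comparing with the middle element.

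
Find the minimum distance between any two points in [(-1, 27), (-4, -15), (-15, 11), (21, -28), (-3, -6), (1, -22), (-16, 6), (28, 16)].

Computing all pairwise distances among 8 points:

d((-1, 27), (-4, -15)) = 42.107
d((-1, 27), (-15, 11)) = 21.2603
d((-1, 27), (21, -28)) = 59.2368
d((-1, 27), (-3, -6)) = 33.0606
d((-1, 27), (1, -22)) = 49.0408
d((-1, 27), (-16, 6)) = 25.807
d((-1, 27), (28, 16)) = 31.0161
d((-4, -15), (-15, 11)) = 28.2312
d((-4, -15), (21, -28)) = 28.178
d((-4, -15), (-3, -6)) = 9.0554
d((-4, -15), (1, -22)) = 8.6023
d((-4, -15), (-16, 6)) = 24.1868
d((-4, -15), (28, 16)) = 44.5533
d((-15, 11), (21, -28)) = 53.0754
d((-15, 11), (-3, -6)) = 20.8087
d((-15, 11), (1, -22)) = 36.6742
d((-15, 11), (-16, 6)) = 5.099 <-- minimum
d((-15, 11), (28, 16)) = 43.2897
d((21, -28), (-3, -6)) = 32.5576
d((21, -28), (1, -22)) = 20.8806
d((21, -28), (-16, 6)) = 50.2494
d((21, -28), (28, 16)) = 44.5533
d((-3, -6), (1, -22)) = 16.4924
d((-3, -6), (-16, 6)) = 17.6918
d((-3, -6), (28, 16)) = 38.0132
d((1, -22), (-16, 6)) = 32.7567
d((1, -22), (28, 16)) = 46.6154
d((-16, 6), (28, 16)) = 45.1221

Closest pair: (-15, 11) and (-16, 6) with distance 5.099

The closest pair is (-15, 11) and (-16, 6) with Euclidean distance 5.099. For 8 points, brute-force pairwise comparison is shown above. For large n, the divide-and-conquer algorithm (sort by x, recurse on halves, check the dividing strip) achieves O(n log n).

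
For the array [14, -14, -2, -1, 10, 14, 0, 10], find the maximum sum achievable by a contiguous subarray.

Using Kadane's algorithm on [14, -14, -2, -1, 10, 14, 0, 10]:

Scanning through the array:
Position 1 (value -14): max_ending_here = 0, max_so_far = 14
Position 2 (value -2): max_ending_here = -2, max_so_far = 14
Position 3 (value -1): max_ending_here = -1, max_so_far = 14
Position 4 (value 10): max_ending_here = 10, max_so_far = 14
Position 5 (value 14): max_ending_here = 24, max_so_far = 24
Position 6 (value 0): max_ending_here = 24, max_so_far = 24
Position 7 (value 10): max_ending_here = 34, max_so_far = 34

Maximum subarray: [10, 14, 0, 10]
Maximum sum: 34

The maximum subarray is [10, 14, 0, 10] with sum 34. This subarray runs from index 4 to index 7.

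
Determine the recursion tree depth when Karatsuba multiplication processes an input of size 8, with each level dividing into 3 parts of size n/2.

For divide and conquer with division factor 2:

Problem sizes at each level:
Level 0: 8
Level 1: 4
Level 2: 2
Level 3: 1

The root is level 0 and the size-1 base case is level 3 (the tree spans levels 0 through 3, i.e. 4 levels counting the root), so the depth is the number of divisions: log_2(8) = 3

The recursion tree depth is log_2(8) = 3. At each level, the problem size is divided by 2, so it takes 3 divisions to reduce to a base case of size 1. The algorithm makes 3 recursive calls at each level.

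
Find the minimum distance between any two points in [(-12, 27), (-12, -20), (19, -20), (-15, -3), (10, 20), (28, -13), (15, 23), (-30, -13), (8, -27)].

Computing all pairwise distances among 9 points:

d((-12, 27), (-12, -20)) = 47.0
d((-12, 27), (19, -20)) = 56.3028
d((-12, 27), (-15, -3)) = 30.1496
d((-12, 27), (10, 20)) = 23.0868
d((-12, 27), (28, -13)) = 56.5685
d((-12, 27), (15, 23)) = 27.2947
d((-12, 27), (-30, -13)) = 43.8634
d((-12, 27), (8, -27)) = 57.5847
d((-12, -20), (19, -20)) = 31.0
d((-12, -20), (-15, -3)) = 17.2627
d((-12, -20), (10, 20)) = 45.6508
d((-12, -20), (28, -13)) = 40.6079
d((-12, -20), (15, 23)) = 50.774
d((-12, -20), (-30, -13)) = 19.3132
d((-12, -20), (8, -27)) = 21.1896
d((19, -20), (-15, -3)) = 38.0132
d((19, -20), (10, 20)) = 41.0
d((19, -20), (28, -13)) = 11.4018
d((19, -20), (15, 23)) = 43.1856
d((19, -20), (-30, -13)) = 49.4975
d((19, -20), (8, -27)) = 13.0384
d((-15, -3), (10, 20)) = 33.9706
d((-15, -3), (28, -13)) = 44.1475
d((-15, -3), (15, 23)) = 39.6989
d((-15, -3), (-30, -13)) = 18.0278
d((-15, -3), (8, -27)) = 33.2415
d((10, 20), (28, -13)) = 37.5899
d((10, 20), (15, 23)) = 5.831 <-- minimum
d((10, 20), (-30, -13)) = 51.8556
d((10, 20), (8, -27)) = 47.0425
d((28, -13), (15, 23)) = 38.2753
d((28, -13), (-30, -13)) = 58.0
d((28, -13), (8, -27)) = 24.4131
d((15, 23), (-30, -13)) = 57.6281
d((15, 23), (8, -27)) = 50.4876
d((-30, -13), (8, -27)) = 40.4969

Closest pair: (10, 20) and (15, 23) with distance 5.831

The closest pair is (10, 20) and (15, 23) with Euclidean distance 5.831. For 9 points, brute-force pairwise comparison is shown above. For large n, the divide-and-conquer algorithm (sort by x, recurse on halves, check the dividing strip) achieves O(n log n).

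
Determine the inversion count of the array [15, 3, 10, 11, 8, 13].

Finding inversions in [15, 3, 10, 11, 8, 13]:

(0, 1): arr[0]=15 > arr[1]=3
(0, 2): arr[0]=15 > arr[2]=10
(0, 3): arr[0]=15 > arr[3]=11
(0, 4): arr[0]=15 > arr[4]=8
(0, 5): arr[0]=15 > arr[5]=13
(2, 4): arr[2]=10 > arr[4]=8
(3, 4): arr[3]=11 > arr[4]=8

Total inversions: 7

The array has 7 inversion(s): (0,1), (0,2), (0,3), (0,4), (0,5), (2,4), (3,4). Each pair (i,j) satisfies i < j and arr[i] > arr[j].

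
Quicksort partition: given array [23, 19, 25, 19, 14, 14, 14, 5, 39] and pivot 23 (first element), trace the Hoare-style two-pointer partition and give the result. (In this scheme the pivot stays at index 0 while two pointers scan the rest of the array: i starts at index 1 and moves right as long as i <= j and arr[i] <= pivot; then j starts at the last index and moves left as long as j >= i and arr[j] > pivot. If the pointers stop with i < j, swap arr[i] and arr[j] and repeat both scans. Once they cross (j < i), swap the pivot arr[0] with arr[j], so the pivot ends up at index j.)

Hoare-style two-pointer partition with pivot = 23:

Initial array: [23, 19, 25, 19, 14, 14, 14, 5, 39]

Pointers start at i = 1, j = 8.
i stops at index 2 (arr[2]=25 > 23), j stops at index 7 (arr[7]=5 <= 23): swap arr[2] and arr[7], array becomes [23, 19, 5, 19, 14, 14, 14, 25, 39]
i ends at 7, j ends at 6: the pointers have crossed (j < i), so scanning stops.

Swap pivot arr[0] with arr[6] to place pivot at position 6: [14, 19, 5, 19, 14, 14, 23, 25, 39]
Pivot position: 6

After partitioning with pivot 23, the array becomes [14, 19, 5, 19, 14, 14, 23, 25, 39]. The pivot is placed at index 6. All elements to the left of the pivot are <= 23, and all elements to the right are > 23.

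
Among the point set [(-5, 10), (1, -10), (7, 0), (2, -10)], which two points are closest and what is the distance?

Computing all pairwise distances among 4 points:

d((-5, 10), (1, -10)) = 20.8806
d((-5, 10), (7, 0)) = 15.6205
d((-5, 10), (2, -10)) = 21.1896
d((1, -10), (7, 0)) = 11.6619
d((1, -10), (2, -10)) = 1.0 <-- minimum
d((7, 0), (2, -10)) = 11.1803

Closest pair: (1, -10) and (2, -10) with distance 1.0

The closest pair is (1, -10) and (2, -10) with Euclidean distance 1.0. For 4 points, brute-force pairwise comparison is shown above. For large n, the divide-and-conquer algorithm (sort by x, recurse on halves, check the dividing strip) achieves O(n log n).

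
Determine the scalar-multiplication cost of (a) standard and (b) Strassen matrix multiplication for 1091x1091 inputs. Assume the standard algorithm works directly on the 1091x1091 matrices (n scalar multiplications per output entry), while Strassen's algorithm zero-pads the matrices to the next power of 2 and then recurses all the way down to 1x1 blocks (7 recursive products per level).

Matrix multiplication for 1091x1091 matrices:

Strassen's algorithm requires power-of-2 dimensions. Pad 1091x1091 to 2048x2048 (next power of 2).

Standard algorithm: 1091^3 = 1298596571 multiplications
Strassen's algorithm: 7^(log2(2048)) = 7^11 = 1977326743 multiplications
Difference: 1298596571 - 1977326743 = -678730172 (Strassen uses MORE here due to padding overhead — for small or just-over-power-of-2 n, padding can outweigh the per-level savings)

Standard: 1298596571 multiplications (1091^3). Strassen: 1977326743 multiplications (7^11, after padding to 2048x2048). Strassen reduces 8 recursive multiplications to 7 at each level.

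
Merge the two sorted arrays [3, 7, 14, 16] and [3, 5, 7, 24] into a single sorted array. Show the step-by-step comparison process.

Merging process:

Compare 3 vs 3: take 3 from left. Merged: [3]
Compare 7 vs 3: take 3 from right. Merged: [3, 3]
Compare 7 vs 5: take 5 from right. Merged: [3, 3, 5]
Compare 7 vs 7: take 7 from left. Merged: [3, 3, 5, 7]
Compare 14 vs 7: take 7 from right. Merged: [3, 3, 5, 7, 7]
Compare 14 vs 24: take 14 from left. Merged: [3, 3, 5, 7, 7, 14]
Compare 16 vs 24: take 16 from left. Merged: [3, 3, 5, 7, 7, 14, 16]
Append remaining from right: [24]. Merged: [3, 3, 5, 7, 7, 14, 16, 24]

Final merged array: [3, 3, 5, 7, 7, 14, 16, 24]
Total comparisons: 7

The merged array is [3, 3, 5, 7, 7, 14, 16, 24], requiring 7 comparisons. The merge step runs in O(n) time where n is the total number of elements.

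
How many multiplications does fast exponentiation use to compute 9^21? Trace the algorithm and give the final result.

Computing 9^21 by squaring (build up from 9^1; each line after the first costs one multiplication):

9^1 = 9
9^2 = (9^1)^2 = 9^2 = 81
9^4 = (9^2)^2 = 81^2 = 6561
9^5 = 9 * 9^4 = 9 * 6561 = 59049
9^10 = (9^5)^2 = 59049^2 = 3486784401
9^20 = (9^10)^2 = 3486784401^2 = 12157665459056928801
9^21 = 9 * 9^20 = 9 * 12157665459056928801 = 109418989131512359209

Result: 109418989131512359209
Multiplications needed: 6 (6 lines after 9^1)

9^21 = 109418989131512359209. Using exponentiation by squaring, this requires 6 multiplications. The key idea: if the exponent is even, square the half-power; if odd, multiply by the base once.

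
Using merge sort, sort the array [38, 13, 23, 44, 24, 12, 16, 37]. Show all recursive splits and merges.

Merge sort trace:

Split: [38, 13, 23, 44, 24, 12, 16, 37] -> [38, 13, 23, 44] and [24, 12, 16, 37]
  Split: [38, 13, 23, 44] -> [38, 13] and [23, 44]
    Split: [38, 13] -> [38] and [13]
    Merge: [38] + [13] -> [13, 38]
    Split: [23, 44] -> [23] and [44]
    Merge: [23] + [44] -> [23, 44]
  Merge: [13, 38] + [23, 44] -> [13, 23, 38, 44]
  Split: [24, 12, 16, 37] -> [24, 12] and [16, 37]
    Split: [24, 12] -> [24] and [12]
    Merge: [24] + [12] -> [12, 24]
    Split: [16, 37] -> [16] and [37]
    Merge: [16] + [37] -> [16, 37]
  Merge: [12, 24] + [16, 37] -> [12, 16, 24, 37]
Merge: [13, 23, 38, 44] + [12, 16, 24, 37] -> [12, 13, 16, 23, 24, 37, 38, 44]

Final sorted array: [12, 13, 16, 23, 24, 37, 38, 44]

The merge sort proceeds by recursively splitting the array and merging sorted halves.
After all merges, the sorted array is [12, 13, 16, 23, 24, 37, 38, 44].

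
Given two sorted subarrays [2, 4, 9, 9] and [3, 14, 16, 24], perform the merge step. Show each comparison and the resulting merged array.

Merging process:

Compare 2 vs 3: take 2 from left. Merged: [2]
Compare 4 vs 3: take 3 from right. Merged: [2, 3]
Compare 4 vs 14: take 4 from left. Merged: [2, 3, 4]
Compare 9 vs 14: take 9 from left. Merged: [2, 3, 4, 9]
Compare 9 vs 14: take 9 from left. Merged: [2, 3, 4, 9, 9]
Append remaining from right: [14, 16, 24]. Merged: [2, 3, 4, 9, 9, 14, 16, 24]

Final merged array: [2, 3, 4, 9, 9, 14, 16, 24]
Total comparisons: 5

The merged array is [2, 3, 4, 9, 9, 14, 16, 24], requiring 5 comparisons. The merge step runs in O(n) time where n is the total number of elements.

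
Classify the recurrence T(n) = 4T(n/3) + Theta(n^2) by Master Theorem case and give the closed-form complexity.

Master Theorem for T(n) = 4T(n/3) + O(n^2):

a = 4, b = 3, c = 2
log_b(a) = log_3(4) = 1.2619

Case 3: c = 2 > log_3(4) = 1.2619
T(n) = O(n^2) = O(n^2)

For T(n) = 4T(n/3) + O(n^2): log_3(4) = 1.2619. This is Case 3 of the Master Theorem (c > log_b(a), work dominated by root), giving O(n^2).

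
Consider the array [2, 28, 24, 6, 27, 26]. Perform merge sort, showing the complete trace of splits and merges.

Merge sort trace:

Split: [2, 28, 24, 6, 27, 26] -> [2, 28, 24] and [6, 27, 26]
  Split: [2, 28, 24] -> [2] and [28, 24]
    Split: [28, 24] -> [28] and [24]
    Merge: [28] + [24] -> [24, 28]
  Merge: [2] + [24, 28] -> [2, 24, 28]
  Split: [6, 27, 26] -> [6] and [27, 26]
    Split: [27, 26] -> [27] and [26]
    Merge: [27] + [26] -> [26, 27]
  Merge: [6] + [26, 27] -> [6, 26, 27]
Merge: [2, 24, 28] + [6, 26, 27] -> [2, 6, 24, 26, 27, 28]

Final sorted array: [2, 6, 24, 26, 27, 28]

The merge sort proceeds by recursively splitting the array and merging sorted halves.
After all merges, the sorted array is [2, 6, 24, 26, 27, 28].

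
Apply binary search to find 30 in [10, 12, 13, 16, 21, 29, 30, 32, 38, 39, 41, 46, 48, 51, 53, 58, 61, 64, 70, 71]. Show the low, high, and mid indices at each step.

Binary search for 30 in [10, 12, 13, 16, 21, 29, 30, 32, 38, 39, 41, 46, 48, 51, 53, 58, 61, 64, 70, 71]:

lo=0, hi=19, mid=9, arr[mid]=39 -> 39 > 30, search left half
lo=0, hi=8, mid=4, arr[mid]=21 -> 21 < 30, search right half
lo=5, hi=8, mid=6, arr[mid]=30 -> Found target at index 6!

Binary search finds 30 at index 6 after 3 comparisons. The search repeatedly halves the search space by comparing with the middle element.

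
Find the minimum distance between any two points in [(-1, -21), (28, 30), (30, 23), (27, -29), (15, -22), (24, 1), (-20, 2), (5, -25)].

Computing all pairwise distances among 8 points:

d((-1, -21), (28, 30)) = 58.6686
d((-1, -21), (30, 23)) = 53.8238
d((-1, -21), (27, -29)) = 29.1204
d((-1, -21), (15, -22)) = 16.0312
d((-1, -21), (24, 1)) = 33.3017
d((-1, -21), (-20, 2)) = 29.8329
d((-1, -21), (5, -25)) = 7.2111 <-- minimum
d((28, 30), (30, 23)) = 7.2801
d((28, 30), (27, -29)) = 59.0085
d((28, 30), (15, -22)) = 53.6004
d((28, 30), (24, 1)) = 29.2746
d((28, 30), (-20, 2)) = 55.5698
d((28, 30), (5, -25)) = 59.6154
d((30, 23), (27, -29)) = 52.0865
d((30, 23), (15, -22)) = 47.4342
d((30, 23), (24, 1)) = 22.8035
d((30, 23), (-20, 2)) = 54.231
d((30, 23), (5, -25)) = 54.1202
d((27, -29), (15, -22)) = 13.8924
d((27, -29), (24, 1)) = 30.1496
d((27, -29), (-20, 2)) = 56.3028
d((27, -29), (5, -25)) = 22.3607
d((15, -22), (24, 1)) = 24.6982
d((15, -22), (-20, 2)) = 42.4382
d((15, -22), (5, -25)) = 10.4403
d((24, 1), (-20, 2)) = 44.0114
d((24, 1), (5, -25)) = 32.2025
d((-20, 2), (5, -25)) = 36.7967

Closest pair: (-1, -21) and (5, -25) with distance 7.2111

The closest pair is (-1, -21) and (5, -25) with Euclidean distance 7.2111. For 8 points, brute-force pairwise comparison is shown above. For large n, the divide-and-conquer algorithm (sort by x, recurse on halves, check the dividing strip) achieves O(n log n).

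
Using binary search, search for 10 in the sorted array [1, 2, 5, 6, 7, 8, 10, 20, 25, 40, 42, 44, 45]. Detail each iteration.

Binary search for 10 in [1, 2, 5, 6, 7, 8, 10, 20, 25, 40, 42, 44, 45]:

lo=0, hi=12, mid=6, arr[mid]=10 -> Found target at index 6!

Binary search finds 10 at index 6 after 1 comparisons. The search repeatedly halves the search space by comparing with the middle element.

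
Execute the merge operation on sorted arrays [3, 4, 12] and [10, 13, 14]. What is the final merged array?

Merging process:

Compare 3 vs 10: take 3 from left. Merged: [3]
Compare 4 vs 10: take 4 from left. Merged: [3, 4]
Compare 12 vs 10: take 10 from right. Merged: [3, 4, 10]
Compare 12 vs 13: take 12 from left. Merged: [3, 4, 10, 12]
Append remaining from right: [13, 14]. Merged: [3, 4, 10, 12, 13, 14]

Final merged array: [3, 4, 10, 12, 13, 14]
Total comparisons: 4

The merged array is [3, 4, 10, 12, 13, 14], requiring 4 comparisons. The merge step runs in O(n) time where n is the total number of elements.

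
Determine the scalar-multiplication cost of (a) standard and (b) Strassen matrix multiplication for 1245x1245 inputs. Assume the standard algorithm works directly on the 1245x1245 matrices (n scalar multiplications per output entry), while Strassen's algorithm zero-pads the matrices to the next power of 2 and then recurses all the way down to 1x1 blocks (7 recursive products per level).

Matrix multiplication for 1245x1245 matrices:

Strassen's algorithm requires power-of-2 dimensions. Pad 1245x1245 to 2048x2048 (next power of 2).

Standard algorithm: 1245^3 = 1929781125 multiplications
Strassen's algorithm: 7^(log2(2048)) = 7^11 = 1977326743 multiplications
Difference: 1929781125 - 1977326743 = -47545618 (Strassen uses MORE here due to padding overhead — for small or just-over-power-of-2 n, padding can outweigh the per-level savings)

Standard: 1929781125 multiplications (1245^3). Strassen: 1977326743 multiplications (7^11, after padding to 2048x2048). Strassen reduces 8 recursive multiplications to 7 at each level.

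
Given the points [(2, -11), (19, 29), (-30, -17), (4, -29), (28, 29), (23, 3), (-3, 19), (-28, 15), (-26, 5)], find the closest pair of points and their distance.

Computing all pairwise distances among 9 points:

d((2, -11), (19, 29)) = 43.4626
d((2, -11), (-30, -17)) = 32.5576
d((2, -11), (4, -29)) = 18.1108
d((2, -11), (28, 29)) = 47.7074
d((2, -11), (23, 3)) = 25.2389
d((2, -11), (-3, 19)) = 30.4138
d((2, -11), (-28, 15)) = 39.6989
d((2, -11), (-26, 5)) = 32.249
d((19, 29), (-30, -17)) = 67.2086
d((19, 29), (4, -29)) = 59.9083
d((19, 29), (28, 29)) = 9.0 <-- minimum
d((19, 29), (23, 3)) = 26.3059
d((19, 29), (-3, 19)) = 24.1661
d((19, 29), (-28, 15)) = 49.0408
d((19, 29), (-26, 5)) = 51.0
d((-30, -17), (4, -29)) = 36.0555
d((-30, -17), (28, 29)) = 74.027
d((-30, -17), (23, 3)) = 56.648
d((-30, -17), (-3, 19)) = 45.0
d((-30, -17), (-28, 15)) = 32.0624
d((-30, -17), (-26, 5)) = 22.3607
d((4, -29), (28, 29)) = 62.7694
d((4, -29), (23, 3)) = 37.2156
d((4, -29), (-3, 19)) = 48.5077
d((4, -29), (-28, 15)) = 54.4059
d((4, -29), (-26, 5)) = 45.3431
d((28, 29), (23, 3)) = 26.4764
d((28, 29), (-3, 19)) = 32.573
d((28, 29), (-28, 15)) = 57.7235
d((28, 29), (-26, 5)) = 59.0931
d((23, 3), (-3, 19)) = 30.5287
d((23, 3), (-28, 15)) = 52.3927
d((23, 3), (-26, 5)) = 49.0408
d((-3, 19), (-28, 15)) = 25.318
d((-3, 19), (-26, 5)) = 26.9258
d((-28, 15), (-26, 5)) = 10.198

Closest pair: (19, 29) and (28, 29) with distance 9.0

The closest pair is (19, 29) and (28, 29) with Euclidean distance 9.0. For 9 points, brute-force pairwise comparison is shown above. For large n, the divide-and-conquer algorithm (sort by x, recurse on halves, check the dividing strip) achieves O(n log n).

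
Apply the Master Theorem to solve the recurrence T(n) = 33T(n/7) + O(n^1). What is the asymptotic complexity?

Master Theorem for T(n) = 33T(n/7) + O(n^1):

a = 33, b = 7, c = 1
log_b(a) = log_7(33) = 1.7968

Case 1: c = 1 < log_7(33) = 1.7968
T(n) = O(n^(log_7 33))

For T(n) = 33T(n/7) + O(n^1): log_7(33) = 1.7968. This is Case 1 of the Master Theorem (c < log_b(a), work dominated by leaves), giving O(n^(log_7 33)).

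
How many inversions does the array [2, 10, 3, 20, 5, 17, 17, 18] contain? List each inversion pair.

Finding inversions in [2, 10, 3, 20, 5, 17, 17, 18]:

(1, 2): arr[1]=10 > arr[2]=3
(1, 4): arr[1]=10 > arr[4]=5
(3, 4): arr[3]=20 > arr[4]=5
(3, 5): arr[3]=20 > arr[5]=17
(3, 6): arr[3]=20 > arr[6]=17
(3, 7): arr[3]=20 > arr[7]=18

Total inversions: 6

The array has 6 inversion(s): (1,2), (1,4), (3,4), (3,5), (3,6), (3,7). Each pair (i,j) satisfies i < j and arr[i] > arr[j].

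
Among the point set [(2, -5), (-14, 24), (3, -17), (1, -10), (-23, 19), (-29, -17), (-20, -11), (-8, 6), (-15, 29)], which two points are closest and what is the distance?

Computing all pairwise distances among 9 points:

d((2, -5), (-14, 24)) = 33.121
d((2, -5), (3, -17)) = 12.0416
d((2, -5), (1, -10)) = 5.099 <-- minimum
d((2, -5), (-23, 19)) = 34.6554
d((2, -5), (-29, -17)) = 33.2415
d((2, -5), (-20, -11)) = 22.8035
d((2, -5), (-8, 6)) = 14.8661
d((2, -5), (-15, 29)) = 38.0132
d((-14, 24), (3, -17)) = 44.3847
d((-14, 24), (1, -10)) = 37.1618
d((-14, 24), (-23, 19)) = 10.2956
d((-14, 24), (-29, -17)) = 43.6578
d((-14, 24), (-20, -11)) = 35.5106
d((-14, 24), (-8, 6)) = 18.9737
d((-14, 24), (-15, 29)) = 5.099 <-- minimum
d((3, -17), (1, -10)) = 7.2801
d((3, -17), (-23, 19)) = 44.4072
d((3, -17), (-29, -17)) = 32.0
d((3, -17), (-20, -11)) = 23.7697
d((3, -17), (-8, 6)) = 25.4951
d((3, -17), (-15, 29)) = 49.3964
d((1, -10), (-23, 19)) = 37.6431
d((1, -10), (-29, -17)) = 30.8058
d((1, -10), (-20, -11)) = 21.0238
d((1, -10), (-8, 6)) = 18.3576
d((1, -10), (-15, 29)) = 42.1545
d((-23, 19), (-29, -17)) = 36.4966
d((-23, 19), (-20, -11)) = 30.1496
d((-23, 19), (-8, 6)) = 19.8494
d((-23, 19), (-15, 29)) = 12.8062
d((-29, -17), (-20, -11)) = 10.8167
d((-29, -17), (-8, 6)) = 31.1448
d((-29, -17), (-15, 29)) = 48.0833
d((-20, -11), (-8, 6)) = 20.8087
d((-20, -11), (-15, 29)) = 40.3113
d((-8, 6), (-15, 29)) = 24.0416

Minimum distance: 5.099 (tie among 2 pairs: (2, -5) and (1, -10); (-14, 24) and (-15, 29))

The minimum Euclidean distance is 5.099. There is a tie: 2 pairs achieve this minimum — (2, -5) and (1, -10); (-14, 24) and (-15, 29). Any of these is a valid closest pair. For 9 points, brute-force pairwise comparison is shown above. For large n, the divide-and-conquer algorithm (sort by x, recurse on halves, check the dividing strip) achieves O(n log n).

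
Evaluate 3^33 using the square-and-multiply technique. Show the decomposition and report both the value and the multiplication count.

Computing 3^33 by squaring (build up from 3^1; each line after the first costs one multiplication):

3^1 = 3
3^2 = (3^1)^2 = 3^2 = 9
3^4 = (3^2)^2 = 9^2 = 81
3^8 = (3^4)^2 = 81^2 = 6561
3^16 = (3^8)^2 = 6561^2 = 43046721
3^32 = (3^16)^2 = 43046721^2 = 1853020188851841
3^33 = 3 * 3^32 = 3 * 1853020188851841 = 5559060566555523

Result: 5559060566555523
Multiplications needed: 6 (6 lines after 3^1)

3^33 = 5559060566555523. Using exponentiation by squaring, this requires 6 multiplications. The key idea: if the exponent is even, square the half-power; if odd, multiply by the base once.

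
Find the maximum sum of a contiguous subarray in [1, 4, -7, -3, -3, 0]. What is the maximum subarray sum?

Using Kadane's algorithm on [1, 4, -7, -3, -3, 0]:

Scanning through the array:
Position 1 (value 4): max_ending_here = 5, max_so_far = 5
Position 2 (value -7): max_ending_here = -2, max_so_far = 5
Position 3 (value -3): max_ending_here = -3, max_so_far = 5
Position 4 (value -3): max_ending_here = -3, max_so_far = 5
Position 5 (value 0): max_ending_here = 0, max_so_far = 5

Maximum subarray: [1, 4]
Maximum sum: 5

The maximum subarray is [1, 4] with sum 5. This subarray runs from index 0 to index 1.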